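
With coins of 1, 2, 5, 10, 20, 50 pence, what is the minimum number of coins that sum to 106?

4

Greedy: take as many of the largest coin as possible, then repeat with the remainder.
106 = 2×50 + 1×5 + 1×1
Total coins = 2 + 1 + 1 = 4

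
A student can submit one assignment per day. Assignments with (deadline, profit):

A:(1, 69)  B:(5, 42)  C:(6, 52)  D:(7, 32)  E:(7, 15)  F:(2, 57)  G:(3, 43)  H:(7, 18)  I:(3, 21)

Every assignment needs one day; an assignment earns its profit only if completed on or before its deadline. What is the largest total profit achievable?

By profit: A(d1,69), F(d2,57), C(d6,52), G(d3,43), B(d5,42), D(d7,32), I(d3,21), H(d7,18), E(d7,15)
A→slot 1; F→slot 2; C→slot 6; G→slot 3; B→slot 5; D→slot 7; I skipped; H→slot 4; E skipped.
Profit = 69 + 57 + 43 + 18 + 42 + 52 + 32 = 313

313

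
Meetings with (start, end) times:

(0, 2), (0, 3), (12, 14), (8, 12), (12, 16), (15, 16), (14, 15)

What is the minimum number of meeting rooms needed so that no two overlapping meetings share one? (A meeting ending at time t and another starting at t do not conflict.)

2

Count concurrent intervals with a sweep; the peak is the room count.
Events (time:±→running): 0:+→1 0:+→2 … peak 2.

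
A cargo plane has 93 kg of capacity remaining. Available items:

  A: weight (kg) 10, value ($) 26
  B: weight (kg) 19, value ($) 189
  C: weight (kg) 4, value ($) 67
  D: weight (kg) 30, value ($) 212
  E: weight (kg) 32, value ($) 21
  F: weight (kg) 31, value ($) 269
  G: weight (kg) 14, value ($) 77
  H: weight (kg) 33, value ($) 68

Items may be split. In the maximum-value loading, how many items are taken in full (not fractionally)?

Order: C (67/4=16.75) > B (189/19=9.95) > F (269/31=8.68) > D (212/30=7.07) > G (77/14=5.50) > A (26/10=2.60) > H (68/33=2.06) > E (21/32=0.66)
Fill: take C (4 @ 67) → take B (19 @ 189) → take F (31 @ 269) → take D (30 @ 212) → take 9/14 of G → 49.50; 93/93 used.
4 item(s) taken whole; one partial (take 9/14 of G).

4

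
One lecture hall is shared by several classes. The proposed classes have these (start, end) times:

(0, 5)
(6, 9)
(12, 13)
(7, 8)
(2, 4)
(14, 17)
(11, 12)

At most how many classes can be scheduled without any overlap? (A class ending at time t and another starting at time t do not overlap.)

5

Greedy by earliest finish: after sorting by end time, pick each interval compatible with the last pick.
Sorted by end: (2,4)  (0,5)  (7,8)  (6,9)  (11,12)  (12,13)  (14,17)
take (2,4); take (7,8); skip (6,9); take (11,12); take (12,13); take (14,17).
Selected 5 classes.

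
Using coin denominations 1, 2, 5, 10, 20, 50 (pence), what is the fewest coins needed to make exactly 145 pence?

5

145 = 2×50 + 2×20 + 1×5
Total coins = 2 + 2 + 1 = 5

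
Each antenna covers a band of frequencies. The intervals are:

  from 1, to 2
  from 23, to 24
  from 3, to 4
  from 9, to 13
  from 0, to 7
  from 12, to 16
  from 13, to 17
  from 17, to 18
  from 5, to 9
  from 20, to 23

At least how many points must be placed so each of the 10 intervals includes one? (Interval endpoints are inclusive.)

By right end: [1,2]  [3,4]  [0,7]  [5,9]  [9,13]  [12,16]  [13,17]  [17,18]  [20,23]  [23,24]
[1,2] uncovered → point at 2; [3,4] uncovered → point at 4; [5,9] uncovered → point at 9; [12,16] uncovered → point at 16; [17,18] uncovered → point at 18; [20,23] uncovered → point at 23.
Points: 2, 4, 9, 16, 18, 23 (6 total).

6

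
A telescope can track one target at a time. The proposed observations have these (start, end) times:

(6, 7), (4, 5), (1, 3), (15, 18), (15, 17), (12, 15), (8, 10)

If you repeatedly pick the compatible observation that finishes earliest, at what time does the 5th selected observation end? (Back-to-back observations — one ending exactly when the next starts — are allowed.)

By end time: (1,3), (4,5), (6,7), (8,10), (12,15), (15,17), (15,18).
Pick (1,3); next start ≥ 3 → (4,5); next start ≥ 5 → (6,7); next start ≥ 7 → (8,10); next start ≥ 10 → (12,15); next start ≥ 15 → (15,17).
Selected: (1,3) (4,5) (6,7) (8,10) (12,15) (15,17)

15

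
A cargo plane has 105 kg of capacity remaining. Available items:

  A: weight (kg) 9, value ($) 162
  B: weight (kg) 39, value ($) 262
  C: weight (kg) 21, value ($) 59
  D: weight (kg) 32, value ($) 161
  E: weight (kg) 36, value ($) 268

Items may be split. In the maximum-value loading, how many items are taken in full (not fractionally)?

Greedy by value/weight ratio, highest first.
Order: A (162/9=18.00) > E (268/36=7.44) > B (262/39=6.72) > D (161/32=5.03) > C (59/21=2.81)
Fill: take A (9 @ 162) → take E (36 @ 268) → take B (39 @ 262) → take 21/32 of D → 105.66; 105/105 used.
3 item(s) taken whole; one partial (take 21/32 of D).

3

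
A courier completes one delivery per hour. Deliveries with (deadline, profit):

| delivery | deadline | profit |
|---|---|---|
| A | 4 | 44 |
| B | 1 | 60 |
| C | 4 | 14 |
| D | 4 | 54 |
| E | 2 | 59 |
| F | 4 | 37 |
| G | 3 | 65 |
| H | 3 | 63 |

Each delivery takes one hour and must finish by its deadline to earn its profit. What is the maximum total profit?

242

Profit order: G=65 H=63 B=60 E=59 D=54 A=44 F=37 C=14
Assign: G→slot 3, H→slot 2, B→slot 1, E skipped, D→slot 4, A skipped, F skipped, C skipped.
Slots: [1:B] [2:H] [3:G] [4:D]
Profit = 60 + 63 + 65 + 54 = 242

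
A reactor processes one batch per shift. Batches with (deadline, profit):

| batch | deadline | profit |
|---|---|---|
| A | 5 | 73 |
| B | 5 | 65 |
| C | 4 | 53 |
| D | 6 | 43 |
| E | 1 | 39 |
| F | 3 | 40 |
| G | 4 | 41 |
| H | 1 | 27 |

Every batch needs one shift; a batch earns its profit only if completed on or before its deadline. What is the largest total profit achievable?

315

Profit order: A=73 B=65 C=53 D=43 G=41 F=40 E=39 H=27
Assign: A→slot 5, B→slot 4, C→slot 3, D→slot 6, G→slot 2, F→slot 1, E skipped, H skipped.
Slots: [1:F] [2:G] [3:C] [4:B] [5:A] [6:D]
Profit = 40 + 41 + 53 + 65 + 73 + 43 = 315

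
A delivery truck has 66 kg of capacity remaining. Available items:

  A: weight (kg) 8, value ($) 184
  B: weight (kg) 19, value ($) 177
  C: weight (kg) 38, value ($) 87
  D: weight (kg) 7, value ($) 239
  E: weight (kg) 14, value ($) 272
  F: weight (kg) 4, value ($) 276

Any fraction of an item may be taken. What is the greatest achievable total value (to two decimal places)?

1180.05

Greedy by value/weight ratio, highest first.
Ratios (sorted): F 69.00, D 34.14, A 23.00, E 19.43, B 9.32, C 2.29
take F (4 @ 276); take D (7 @ 239); take A (8 @ 184); take E (14 @ 272); take B (19 @ 177); take 14/38 of C → 32.05. Capacity used 66/66.
Total value = 1180.05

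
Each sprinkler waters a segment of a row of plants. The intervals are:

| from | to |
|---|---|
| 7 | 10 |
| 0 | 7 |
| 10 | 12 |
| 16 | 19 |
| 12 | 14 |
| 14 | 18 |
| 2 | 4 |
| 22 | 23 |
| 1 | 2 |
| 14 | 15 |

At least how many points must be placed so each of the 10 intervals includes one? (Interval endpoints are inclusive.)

Sort by right endpoint; whenever an interval is uncovered, place a point at its right end.
Sorted: [1,2] [2,4] [0,7] [7,10] [10,12] [12,14] [14,15] [14,18] [16,19] [22,23]
{[1,2],[2,4],[0,7]} hit by 2; {[7,10],[10,12]} hit by 10; {[12,14],[14,15],[14,18]} hit by 14; {[16,19]} hit by 19; {[22,23]} hit by 23.
Points: 2, 10, 14, 19, 23 (5 total).

5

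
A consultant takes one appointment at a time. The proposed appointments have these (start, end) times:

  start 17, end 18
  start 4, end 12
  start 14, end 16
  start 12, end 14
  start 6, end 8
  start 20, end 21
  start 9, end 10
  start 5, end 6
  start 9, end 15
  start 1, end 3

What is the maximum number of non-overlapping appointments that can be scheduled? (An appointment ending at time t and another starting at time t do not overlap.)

8

Sorted by end: (1,3)  (5,6)  (6,8)  (9,10)  (4,12)  (12,14)  (9,15)  (14,16)  (17,18)  (20,21)
take (1,3); take (5,6); take (6,8); take (9,10); skip (4,12); take (12,14); take (14,16); take (17,18); take (20,21).
Selected 8 appointments.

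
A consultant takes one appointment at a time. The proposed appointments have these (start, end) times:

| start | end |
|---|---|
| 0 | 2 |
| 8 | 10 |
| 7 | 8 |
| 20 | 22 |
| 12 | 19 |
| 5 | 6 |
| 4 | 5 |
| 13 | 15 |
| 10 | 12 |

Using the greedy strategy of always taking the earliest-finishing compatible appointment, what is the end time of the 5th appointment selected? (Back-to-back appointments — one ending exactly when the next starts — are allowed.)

Greedy by earliest finish: after sorting by end time, pick each interval compatible with the last pick.
Sorted by end: (0,2)  (4,5)  (5,6)  (7,8)  (8,10)  (10,12)  (13,15)  (12,19)  (20,22)
take (0,2); take (4,5); take (5,6); take (7,8); take (8,10); take (10,12); take (13,15); skip (12,19); take (20,22).
Selected: (0,2) (4,5) (5,6) (7,8) (8,10) (10,12) (13,15) (20,22)

10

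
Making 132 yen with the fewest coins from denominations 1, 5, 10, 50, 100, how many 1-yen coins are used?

Use the largest denomination that fits, subtract, and repeat.
132 − 1×100→32 − 3×10→2 − 2×1→0
Count of 1: 2

2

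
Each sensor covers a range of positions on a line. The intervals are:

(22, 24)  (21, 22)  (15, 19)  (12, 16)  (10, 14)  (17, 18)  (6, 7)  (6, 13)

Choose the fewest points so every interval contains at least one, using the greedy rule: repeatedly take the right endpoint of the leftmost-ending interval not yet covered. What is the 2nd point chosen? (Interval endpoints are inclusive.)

14

Process intervals by earliest right end; each time one isn't hit yet, stab at its right endpoint.
Sorted: [6,7] [6,13] [10,14] [12,16] [17,18] [15,19] [21,22] [22,24]
{[6,7],[6,13]} hit by 7; {[10,14],[12,16]} hit by 14; {[17,18],[15,19]} hit by 18; {[21,22],[22,24]} hit by 22.
Points: 7, 14, 18, 22 (4 total).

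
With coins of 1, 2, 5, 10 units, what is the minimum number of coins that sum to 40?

4

Greedy: take as many of the largest coin as possible, then repeat with the remainder.
40 − 4×10→0
Total coins = 4 = 4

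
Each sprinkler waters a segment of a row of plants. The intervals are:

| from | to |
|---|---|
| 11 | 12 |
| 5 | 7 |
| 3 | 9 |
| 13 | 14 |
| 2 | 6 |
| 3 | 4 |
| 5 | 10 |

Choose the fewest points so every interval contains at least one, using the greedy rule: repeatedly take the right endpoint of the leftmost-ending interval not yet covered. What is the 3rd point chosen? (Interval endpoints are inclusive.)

12

Process intervals by earliest right end; each time one isn't hit yet, stab at its right endpoint.
Sorted: [3,4] [2,6] [5,7] [3,9] [5,10] [11,12] [13,14]
{[3,4],[2,6]} hit by 4; {[5,7],[3,9],[5,10]} hit by 7; {[11,12]} hit by 12; {[13,14]} hit by 14.
Points: 4, 7, 12, 14 (4 total).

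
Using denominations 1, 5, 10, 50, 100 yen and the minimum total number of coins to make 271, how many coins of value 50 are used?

Greedy: take as many of the largest coin as possible, then repeat with the remainder.
271 − 2×100→71 − 1×50→21 − 2×10→1 − 1×1→0
Count of 50: 1

1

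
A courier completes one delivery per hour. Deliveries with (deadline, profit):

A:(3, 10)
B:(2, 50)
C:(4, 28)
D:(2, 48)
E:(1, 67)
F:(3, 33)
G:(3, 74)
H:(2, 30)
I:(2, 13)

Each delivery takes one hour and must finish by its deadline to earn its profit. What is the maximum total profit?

219

By profit: G(d3,74), E(d1,67), B(d2,50), D(d2,48), F(d3,33), H(d2,30), C(d4,28), I(d2,13), A(d3,10)
G→slot 3; E→slot 1; B→slot 2; D skipped; F skipped; H skipped; C→slot 4; I skipped; A skipped.
Profit = 67 + 50 + 74 + 28 = 219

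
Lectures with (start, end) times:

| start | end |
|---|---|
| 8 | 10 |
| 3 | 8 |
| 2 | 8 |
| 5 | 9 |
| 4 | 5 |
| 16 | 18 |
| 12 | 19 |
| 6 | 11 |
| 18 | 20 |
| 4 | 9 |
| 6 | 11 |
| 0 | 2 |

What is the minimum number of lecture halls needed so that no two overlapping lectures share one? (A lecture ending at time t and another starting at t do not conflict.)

6

The answer is the maximum number of intervals overlapping at any instant.
starts: [0, 2, 3, 4, 4, 5, 6, 6, 8, 12, 16, 18]
ends:   [2, 5, 8, 8, 9, 9, 10, 11, 11, 18, 19, 20]
s0→1 e2→0 s2→1 s3→2 s4→3 s4→4 e5→3 s5→4 s6→5 s6→6  — peak 6.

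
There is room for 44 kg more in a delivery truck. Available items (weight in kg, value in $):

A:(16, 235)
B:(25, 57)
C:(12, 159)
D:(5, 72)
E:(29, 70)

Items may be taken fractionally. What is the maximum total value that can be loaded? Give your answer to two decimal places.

492.55

Order: A (235/16=14.69) > D (72/5=14.40) > C (159/12=13.25) > E (70/29=2.41) > B (57/25=2.28)
Fill: take A (16 @ 235) → take D (5 @ 72) → take C (12 @ 159) → take 11/29 of E → 26.55; 44/44 used.
Total value = 492.55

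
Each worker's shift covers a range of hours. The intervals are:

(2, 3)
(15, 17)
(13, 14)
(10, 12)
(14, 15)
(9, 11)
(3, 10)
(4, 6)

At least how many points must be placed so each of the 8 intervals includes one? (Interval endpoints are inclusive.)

5

Process intervals by earliest right end; each time one isn't hit yet, stab at its right endpoint.
Sorted: [2,3] [4,6] [3,10] [9,11] [10,12] [13,14] [14,15] [15,17]
{[2,3]} hit by 3; {[4,6],[3,10]} hit by 6; {[9,11],[10,12]} hit by 11; {[13,14],[14,15]} hit by 14; {[15,17]} hit by 17.
Points: 3, 6, 11, 14, 17 (5 total).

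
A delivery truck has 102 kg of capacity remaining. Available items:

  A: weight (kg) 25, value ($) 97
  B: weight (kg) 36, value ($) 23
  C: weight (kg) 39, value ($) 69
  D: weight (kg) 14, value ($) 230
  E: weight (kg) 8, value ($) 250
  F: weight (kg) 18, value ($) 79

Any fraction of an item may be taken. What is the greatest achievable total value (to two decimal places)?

721.46

Order: E (250/8=31.25) > D (230/14=16.43) > F (79/18=4.39) > A (97/25=3.88) > C (69/39=1.77) > B (23/36=0.64)
Fill: take E (8 @ 250) → take D (14 @ 230) → take F (18 @ 79) → take A (25 @ 97) → take 37/39 of C → 65.46; 102/102 used.
Total value = 721.46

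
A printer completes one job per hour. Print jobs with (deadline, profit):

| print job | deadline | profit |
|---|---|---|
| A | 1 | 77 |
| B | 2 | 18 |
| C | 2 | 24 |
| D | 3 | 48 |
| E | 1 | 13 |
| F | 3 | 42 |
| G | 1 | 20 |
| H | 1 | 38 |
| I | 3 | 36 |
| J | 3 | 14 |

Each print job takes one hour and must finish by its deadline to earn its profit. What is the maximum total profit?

167

By profit: A(d1,77), D(d3,48), F(d3,42), H(d1,38), I(d3,36), C(d2,24), G(d1,20), B(d2,18), J(d3,14), E(d1,13)
A→slot 1; D→slot 3; F→slot 2; H skipped; I skipped; C skipped; G skipped; B skipped; J skipped; E skipped.
Profit = 77 + 42 + 48 = 167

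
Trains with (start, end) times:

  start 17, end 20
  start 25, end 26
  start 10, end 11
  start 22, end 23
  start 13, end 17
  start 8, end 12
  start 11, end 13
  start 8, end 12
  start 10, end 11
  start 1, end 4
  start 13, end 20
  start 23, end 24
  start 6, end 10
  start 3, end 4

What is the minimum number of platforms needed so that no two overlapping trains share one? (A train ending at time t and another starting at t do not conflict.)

Events (time:±→running): 1:+→1 3:+→2 4:-→1 4:-→0 6:+→1 8:+→2 8:+→3 10:-→2 10:+→3 10:+→4 … peak 4.

4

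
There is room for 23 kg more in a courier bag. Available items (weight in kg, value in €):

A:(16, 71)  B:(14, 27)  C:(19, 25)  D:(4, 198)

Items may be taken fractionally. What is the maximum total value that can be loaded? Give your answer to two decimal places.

Order: D (198/4=49.50) > A (71/16=4.44) > B (27/14=1.93) > C (25/19=1.32)
Fill: take D (4 @ 198) → take A (16 @ 71) → take 3/14 of B → 5.79; 23/23 used.
Total value = 274.79

274.79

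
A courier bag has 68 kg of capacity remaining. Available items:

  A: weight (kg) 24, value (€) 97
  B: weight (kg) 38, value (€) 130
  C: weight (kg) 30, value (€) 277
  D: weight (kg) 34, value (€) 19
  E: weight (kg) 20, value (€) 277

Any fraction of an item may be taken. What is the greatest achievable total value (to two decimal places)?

626.75

Order: E (277/20=13.85) > C (277/30=9.23) > A (97/24=4.04) > B (130/38=3.42) > D (19/34=0.56)
Fill: take E (20 @ 277) → take C (30 @ 277) → take 18/24 of A → 72.75; 68/68 used.
Total value = 626.75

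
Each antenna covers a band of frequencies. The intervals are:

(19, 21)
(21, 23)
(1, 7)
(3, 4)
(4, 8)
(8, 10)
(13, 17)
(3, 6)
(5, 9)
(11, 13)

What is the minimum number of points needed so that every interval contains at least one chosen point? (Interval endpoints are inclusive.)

Sorted: [3,4] [3,6] [1,7] [4,8] [5,9] [8,10] [11,13] [13,17] [19,21] [21,23]
{[3,4],[3,6],[1,7],[4,8]} hit by 4; {[5,9],[8,10]} hit by 9; {[11,13],[13,17]} hit by 13; {[19,21],[21,23]} hit by 21.
Points: 4, 9, 13, 21 (4 total).

4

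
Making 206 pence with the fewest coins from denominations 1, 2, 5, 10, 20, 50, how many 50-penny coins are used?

206 = 4×50 + 1×5 + 1×1
Count of 50: 4

4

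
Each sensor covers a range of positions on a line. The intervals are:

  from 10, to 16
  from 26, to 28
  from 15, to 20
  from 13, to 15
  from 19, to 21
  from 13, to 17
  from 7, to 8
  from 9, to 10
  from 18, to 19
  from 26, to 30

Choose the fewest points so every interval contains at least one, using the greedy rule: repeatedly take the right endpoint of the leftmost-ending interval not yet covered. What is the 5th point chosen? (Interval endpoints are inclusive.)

By right end: [7,8]  [9,10]  [13,15]  [10,16]  [13,17]  [18,19]  [15,20]  [19,21]  [26,28]  [26,30]
[7,8] uncovered → point at 8; [9,10] uncovered → point at 10; [13,15] uncovered → point at 15; [18,19] uncovered → point at 19; [26,28] uncovered → point at 28.
Points: 8, 10, 15, 19, 28 (5 total).

28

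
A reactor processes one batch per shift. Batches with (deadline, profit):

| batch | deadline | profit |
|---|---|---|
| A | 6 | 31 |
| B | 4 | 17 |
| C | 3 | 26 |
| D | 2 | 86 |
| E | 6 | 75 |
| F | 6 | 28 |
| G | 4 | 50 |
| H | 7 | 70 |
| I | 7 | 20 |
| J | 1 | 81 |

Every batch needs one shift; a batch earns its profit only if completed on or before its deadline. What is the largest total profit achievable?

421

Profit order: D=86 J=81 E=75 H=70 G=50 A=31 F=28 C=26 I=20 B=17
Assign: D→slot 2, J→slot 1, E→slot 6, H→slot 7, G→slot 4, A→slot 5, F→slot 3, C skipped, I skipped, B skipped.
Slots: [1:J] [2:D] [3:F] [4:G] [5:A] [6:E] [7:H]
Profit = 81 + 86 + 28 + 50 + 31 + 75 + 70 = 421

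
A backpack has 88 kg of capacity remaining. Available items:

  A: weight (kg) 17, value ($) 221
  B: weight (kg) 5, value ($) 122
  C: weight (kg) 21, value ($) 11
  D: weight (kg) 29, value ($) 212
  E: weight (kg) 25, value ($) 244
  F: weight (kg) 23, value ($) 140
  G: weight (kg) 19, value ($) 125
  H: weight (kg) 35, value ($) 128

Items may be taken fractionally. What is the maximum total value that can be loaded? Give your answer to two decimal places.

Sort by value per unit weight and fill in that order.
Order: B (122/5=24.40) > A (221/17=13.00) > E (244/25=9.76) > D (212/29=7.31) > G (125/19=6.58) > F (140/23=6.09) > H (128/35=3.66) > C (11/21=0.52)
Fill: take B (5 @ 122) → take A (17 @ 221) → take E (25 @ 244) → take D (29 @ 212) → take 12/19 of G → 78.95; 88/88 used.
Total value = 877.95

877.95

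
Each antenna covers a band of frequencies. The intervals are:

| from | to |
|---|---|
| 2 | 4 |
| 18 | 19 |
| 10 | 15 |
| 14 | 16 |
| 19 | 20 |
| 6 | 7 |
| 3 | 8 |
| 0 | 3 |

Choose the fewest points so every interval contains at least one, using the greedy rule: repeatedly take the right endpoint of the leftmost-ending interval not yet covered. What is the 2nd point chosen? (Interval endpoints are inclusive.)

Process intervals by earliest right end; each time one isn't hit yet, stab at its right endpoint.
Sorted: [0,3] [2,4] [6,7] [3,8] [10,15] [14,16] [18,19] [19,20]
{[0,3],[2,4]} hit by 3; {[6,7],[3,8]} hit by 7; {[10,15],[14,16]} hit by 15; {[18,19],[19,20]} hit by 19.
Points: 3, 7, 15, 19 (4 total).

7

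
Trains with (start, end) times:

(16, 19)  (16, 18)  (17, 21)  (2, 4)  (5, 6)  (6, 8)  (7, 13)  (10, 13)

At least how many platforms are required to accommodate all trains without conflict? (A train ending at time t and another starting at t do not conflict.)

3

Count concurrent intervals with a sweep; the peak is the room count.
Events (time:±→running): 2:+→1 4:-→0 5:+→1 6:-→0 6:+→1 7:+→2 8:-→1 10:+→2 13:-→1 13:-→0 16:+→1 16:+→2 17:+→3 … peak 3.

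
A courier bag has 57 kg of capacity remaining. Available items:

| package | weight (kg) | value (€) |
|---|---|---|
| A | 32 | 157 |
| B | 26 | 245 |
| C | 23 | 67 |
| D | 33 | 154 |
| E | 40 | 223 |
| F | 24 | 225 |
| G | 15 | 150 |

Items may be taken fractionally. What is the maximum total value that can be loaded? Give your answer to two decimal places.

Sort by value per unit weight and fill in that order.
Order: G (150/15=10.00) > B (245/26=9.42) > F (225/24=9.38) > E (223/40=5.58) > A (157/32=4.91) > D (154/33=4.67) > C (67/23=2.91)
Fill: take G (15 @ 150) → take B (26 @ 245) → take 16/24 of F → 150.00; 57/57 used.
Total value = 545.00

545.00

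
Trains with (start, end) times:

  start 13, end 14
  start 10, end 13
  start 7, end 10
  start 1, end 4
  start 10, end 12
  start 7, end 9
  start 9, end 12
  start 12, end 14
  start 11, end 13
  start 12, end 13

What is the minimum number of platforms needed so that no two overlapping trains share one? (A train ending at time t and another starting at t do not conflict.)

4

The answer is the maximum number of intervals overlapping at any instant.
starts: [1, 7, 7, 9, 10, 10, 11, 12, 12, 13]
ends:   [4, 9, 10, 12, 12, 13, 13, 13, 14, 14]
s1→1 e4→0 s7→1 s7→2 e9→1 s9→2 e10→1 s10→2 s10→3 s11→4  — peak 4.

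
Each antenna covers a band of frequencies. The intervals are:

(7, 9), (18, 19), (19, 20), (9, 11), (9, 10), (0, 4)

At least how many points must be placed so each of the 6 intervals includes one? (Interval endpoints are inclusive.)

3

Process intervals by earliest right end; each time one isn't hit yet, stab at its right endpoint.
Sorted: [0,4] [7,9] [9,10] [9,11] [18,19] [19,20]
{[0,4]} hit by 4; {[7,9],[9,10],[9,11]} hit by 9; {[18,19],[19,20]} hit by 19.
Points: 4, 9, 19 (3 total).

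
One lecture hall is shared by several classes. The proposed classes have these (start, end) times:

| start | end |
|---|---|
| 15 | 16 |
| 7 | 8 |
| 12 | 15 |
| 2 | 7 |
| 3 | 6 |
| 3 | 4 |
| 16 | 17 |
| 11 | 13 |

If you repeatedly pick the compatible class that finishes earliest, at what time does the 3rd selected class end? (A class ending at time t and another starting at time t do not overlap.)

Order by finish time; keep every interval that doesn't clash with the previous kept one.
Sorted by end: (3,4)  (3,6)  (2,7)  (7,8)  (11,13)  (12,15)  (15,16)  (16,17)
take (3,4); skip (2,7); take (7,8); take (11,13); skip (12,15); take (15,16); take (16,17).
Selected: (3,4) (7,8) (11,13) (15,16) (16,17)

13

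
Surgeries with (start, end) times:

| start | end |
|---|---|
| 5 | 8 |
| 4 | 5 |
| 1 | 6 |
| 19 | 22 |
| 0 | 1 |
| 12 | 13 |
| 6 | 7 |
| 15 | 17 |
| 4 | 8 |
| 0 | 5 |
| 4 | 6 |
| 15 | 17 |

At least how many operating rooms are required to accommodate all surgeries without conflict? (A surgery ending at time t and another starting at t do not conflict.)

5

Count concurrent intervals with a sweep; the peak is the room count.
starts: [0, 0, 1, 4, 4, 4, 5, 6, 12, 15, 15, 19]
ends:   [1, 5, 5, 6, 6, 7, 8, 8, 13, 17, 17, 22]
s0→1 s0→2 e1→1 s1→2 s4→3 s4→4 s4→5  — peak 5.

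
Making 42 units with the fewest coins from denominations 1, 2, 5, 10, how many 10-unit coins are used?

42 = 4×10 + 1×2
Count of 10: 4

4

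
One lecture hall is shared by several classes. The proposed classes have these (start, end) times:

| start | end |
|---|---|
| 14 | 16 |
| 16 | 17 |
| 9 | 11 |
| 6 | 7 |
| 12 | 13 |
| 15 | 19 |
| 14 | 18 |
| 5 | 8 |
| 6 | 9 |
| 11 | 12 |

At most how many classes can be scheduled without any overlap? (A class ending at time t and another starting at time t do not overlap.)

6

Order by finish time; keep every interval that doesn't clash with the previous kept one.
Sorted by end: (6,7)  (5,8)  (6,9)  (9,11)  (11,12)  (12,13)  (14,16)  (16,17)  (14,18)  (15,19)
take (6,7); take (9,11); take (11,12); take (12,13); take (14,16); take (16,17); skip (14,18).
Selected 6 classes.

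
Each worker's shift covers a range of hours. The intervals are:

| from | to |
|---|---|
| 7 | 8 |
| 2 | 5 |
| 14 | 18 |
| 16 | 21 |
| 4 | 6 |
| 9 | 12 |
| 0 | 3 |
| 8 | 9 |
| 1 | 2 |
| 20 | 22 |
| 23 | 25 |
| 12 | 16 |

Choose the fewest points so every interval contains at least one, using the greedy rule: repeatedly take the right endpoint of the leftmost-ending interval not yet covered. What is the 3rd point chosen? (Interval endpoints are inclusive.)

8

Process intervals by earliest right end; each time one isn't hit yet, stab at its right endpoint.
By right end: [1,2]  [0,3]  [2,5]  [4,6]  [7,8]  [8,9]  [9,12]  [12,16]  [14,18]  [16,21]  [20,22]  [23,25]
[1,2] uncovered → point at 2; [4,6] uncovered → point at 6; [7,8] uncovered → point at 8; [9,12] uncovered → point at 12; [14,18] uncovered → point at 18; [20,22] uncovered → point at 22; [23,25] uncovered → point at 25.
Points: 2, 6, 8, 12, 18, 22, 25 (7 total).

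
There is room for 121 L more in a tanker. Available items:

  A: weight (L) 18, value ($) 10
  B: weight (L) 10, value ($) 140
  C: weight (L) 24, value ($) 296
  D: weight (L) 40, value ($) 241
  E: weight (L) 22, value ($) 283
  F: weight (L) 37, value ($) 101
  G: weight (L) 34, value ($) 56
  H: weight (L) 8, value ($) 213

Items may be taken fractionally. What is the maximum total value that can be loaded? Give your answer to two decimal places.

Sort by value per unit weight and fill in that order.
Ratios (sorted): H 26.62, B 14.00, E 12.86, C 12.33, D 6.03, F 2.73, G 1.65, A 0.56
take H (8 @ 213); take B (10 @ 140); take E (22 @ 283); take C (24 @ 296); take D (40 @ 241); take 17/37 of F → 46.41. Capacity used 121/121.
Total value = 1219.41

1219.41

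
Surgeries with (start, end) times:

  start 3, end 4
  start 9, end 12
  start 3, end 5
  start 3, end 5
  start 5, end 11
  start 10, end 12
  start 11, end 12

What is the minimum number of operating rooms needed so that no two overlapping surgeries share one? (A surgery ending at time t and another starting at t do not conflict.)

Events (time:±→running): 3:+→1 3:+→2 3:+→3 … peak 3.

3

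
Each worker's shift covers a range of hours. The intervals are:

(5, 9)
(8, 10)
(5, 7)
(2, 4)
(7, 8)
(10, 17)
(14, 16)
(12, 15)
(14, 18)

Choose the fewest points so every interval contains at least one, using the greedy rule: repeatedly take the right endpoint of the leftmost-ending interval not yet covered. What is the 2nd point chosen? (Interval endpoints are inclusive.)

7

Process intervals by earliest right end; each time one isn't hit yet, stab at its right endpoint.
By right end: [2,4]  [5,7]  [7,8]  [5,9]  [8,10]  [12,15]  [14,16]  [10,17]  [14,18]
[2,4] uncovered → point at 4; [5,7] uncovered → point at 7; [8,10] uncovered → point at 10; [12,15] uncovered → point at 15.
Points: 4, 7, 10, 15 (4 total).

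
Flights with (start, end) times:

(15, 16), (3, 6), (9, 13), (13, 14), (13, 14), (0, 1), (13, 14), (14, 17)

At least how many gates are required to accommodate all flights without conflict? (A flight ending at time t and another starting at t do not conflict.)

3

starts: [0, 3, 9, 13, 13, 13, 14, 15]
ends:   [1, 6, 13, 14, 14, 14, 16, 17]
s0→1 e1→0 s3→1 e6→0 s9→1 e13→0 s13→1 s13→2 s13→3  — peak 3.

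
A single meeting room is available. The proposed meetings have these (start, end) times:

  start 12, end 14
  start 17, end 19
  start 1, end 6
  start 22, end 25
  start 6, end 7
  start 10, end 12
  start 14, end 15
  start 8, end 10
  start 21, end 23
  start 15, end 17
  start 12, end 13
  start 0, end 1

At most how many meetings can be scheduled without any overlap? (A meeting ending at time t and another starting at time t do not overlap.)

Sorted by end: (0,1)  (1,6)  (6,7)  (8,10)  (10,12)  (12,13)  (12,14)  (14,15)  (15,17)  (17,19)  (21,23)  (22,25)
take (0,1); take (1,6); take (6,7); take (8,10); take (10,12); take (12,13); take (14,15); take (15,17); take (17,19); take (21,23).
Selected 10 meetings.

10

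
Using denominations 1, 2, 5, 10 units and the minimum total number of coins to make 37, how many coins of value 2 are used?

1

37 − 3×10→7 − 1×5→2 − 1×2→0
Count of 2: 1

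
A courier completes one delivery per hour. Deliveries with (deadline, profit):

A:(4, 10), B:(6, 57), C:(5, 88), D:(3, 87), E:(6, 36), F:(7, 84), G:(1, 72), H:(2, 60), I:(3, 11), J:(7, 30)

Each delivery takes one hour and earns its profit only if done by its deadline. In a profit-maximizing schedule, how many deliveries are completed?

By profit: C(d5,88), D(d3,87), F(d7,84), G(d1,72), H(d2,60), B(d6,57), E(d6,36), J(d7,30), I(d3,11), A(d4,10)
C→slot 5; D→slot 3; F→slot 7; G→slot 1; H→slot 2; B→slot 6; E→slot 4; J skipped; I skipped; A skipped.
7 of 10 scheduled.

7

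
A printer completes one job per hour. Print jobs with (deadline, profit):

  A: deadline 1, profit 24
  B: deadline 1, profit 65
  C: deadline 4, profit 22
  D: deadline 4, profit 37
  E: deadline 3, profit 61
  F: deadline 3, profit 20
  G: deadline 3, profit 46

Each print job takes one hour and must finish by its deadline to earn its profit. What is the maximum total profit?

209

Take jobs in profit order; each goes to the latest open slot no later than its deadline.
Profit order: B=65 E=61 G=46 D=37 A=24 C=22 F=20
Assign: B→slot 1, E→slot 3, G→slot 2, D→slot 4, A skipped, C skipped, F skipped.
Slots: [1:B] [2:G] [3:E] [4:D]
Profit = 65 + 46 + 61 + 37 = 209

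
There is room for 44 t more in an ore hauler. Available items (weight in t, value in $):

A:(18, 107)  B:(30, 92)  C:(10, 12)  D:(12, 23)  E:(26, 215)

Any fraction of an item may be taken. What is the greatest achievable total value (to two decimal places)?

Greedy by value/weight ratio, highest first.
Order: E (215/26=8.27) > A (107/18=5.94) > B (92/30=3.07) > D (23/12=1.92) > C (12/10=1.20)
Fill: take E (26 @ 215) → take A (18 @ 107); 44/44 used.
Total value = 322.00

322.00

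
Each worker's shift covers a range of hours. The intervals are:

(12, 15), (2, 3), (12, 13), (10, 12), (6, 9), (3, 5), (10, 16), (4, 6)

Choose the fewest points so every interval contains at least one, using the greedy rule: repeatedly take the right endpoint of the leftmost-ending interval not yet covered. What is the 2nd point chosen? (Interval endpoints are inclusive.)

6

Process intervals by earliest right end; each time one isn't hit yet, stab at its right endpoint.
Sorted: [2,3] [3,5] [4,6] [6,9] [10,12] [12,13] [12,15] [10,16]
{[2,3],[3,5]} hit by 3; {[4,6],[6,9]} hit by 6; {[10,12],[12,13],[12,15],[10,16]} hit by 12.
Points: 3, 6, 12 (3 total).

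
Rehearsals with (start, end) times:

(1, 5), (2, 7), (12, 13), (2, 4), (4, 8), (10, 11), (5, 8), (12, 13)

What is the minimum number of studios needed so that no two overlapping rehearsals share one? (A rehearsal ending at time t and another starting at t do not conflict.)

Count concurrent intervals with a sweep; the peak is the room count.
Events (time:±→running): 1:+→1 2:+→2 2:+→3 … peak 3.

3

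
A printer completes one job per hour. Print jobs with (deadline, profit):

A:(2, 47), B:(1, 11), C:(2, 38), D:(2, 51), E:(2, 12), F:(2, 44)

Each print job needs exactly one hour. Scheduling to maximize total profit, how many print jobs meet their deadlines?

2

Profit order: D=51 A=47 F=44 C=38 E=12 B=11
Assign: D→slot 2, A→slot 1, F skipped, C skipped, E skipped, B skipped.
Slots: [1:A] [2:D]
2 of 6 scheduled.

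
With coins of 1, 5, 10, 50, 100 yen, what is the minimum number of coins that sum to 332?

Greedy: take as many of the largest coin as possible, then repeat with the remainder.
332 − 3×100→32 − 3×10→2 − 2×1→0
Total coins = 3 + 3 + 2 = 8

8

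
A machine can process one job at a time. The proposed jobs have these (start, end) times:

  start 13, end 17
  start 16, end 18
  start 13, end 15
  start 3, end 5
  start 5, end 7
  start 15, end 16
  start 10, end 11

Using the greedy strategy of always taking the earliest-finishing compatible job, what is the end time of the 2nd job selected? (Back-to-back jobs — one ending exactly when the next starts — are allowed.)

7

Order by finish time; keep every interval that doesn't clash with the previous kept one.
Sorted by end: (3,5)  (5,7)  (10,11)  (13,15)  (15,16)  (13,17)  (16,18)
take (3,5); take (5,7); take (10,11); take (13,15); take (15,16); take (16,18).
Selected: (3,5) (5,7) (10,11) (13,15) (15,16) (16,18)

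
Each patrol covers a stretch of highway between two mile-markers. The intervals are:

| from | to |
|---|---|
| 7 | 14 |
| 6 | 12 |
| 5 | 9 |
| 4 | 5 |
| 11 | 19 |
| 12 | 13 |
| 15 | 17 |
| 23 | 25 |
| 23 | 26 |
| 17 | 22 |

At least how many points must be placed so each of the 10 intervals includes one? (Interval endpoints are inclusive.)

4

Sorted: [4,5] [5,9] [6,12] [12,13] [7,14] [15,17] [11,19] [17,22] [23,25] [23,26]
{[4,5],[5,9]} hit by 5; {[6,12],[12,13],[7,14]} hit by 12; {[15,17],[11,19],[17,22]} hit by 17; {[23,25],[23,26]} hit by 25.
Points: 5, 12, 17, 25 (4 total).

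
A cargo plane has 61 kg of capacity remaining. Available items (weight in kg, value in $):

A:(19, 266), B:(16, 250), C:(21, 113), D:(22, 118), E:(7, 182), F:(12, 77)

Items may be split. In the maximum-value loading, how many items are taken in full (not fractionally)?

Greedy by value/weight ratio, highest first.
Ratios (sorted): E 26.00, B 15.62, A 14.00, F 6.42, C 5.38, D 5.36
take E (7 @ 182); take B (16 @ 250); take A (19 @ 266); take F (12 @ 77); take 7/21 of C → 37.67. Capacity used 61/61.
4 item(s) taken whole; one partial (take 7/21 of C).

4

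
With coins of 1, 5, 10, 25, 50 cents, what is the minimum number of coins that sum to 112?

Greedy: take as many of the largest coin as possible, then repeat with the remainder.
112 − 2×50→12 − 1×10→2 − 2×1→0
Total coins = 2 + 1 + 2 = 5

5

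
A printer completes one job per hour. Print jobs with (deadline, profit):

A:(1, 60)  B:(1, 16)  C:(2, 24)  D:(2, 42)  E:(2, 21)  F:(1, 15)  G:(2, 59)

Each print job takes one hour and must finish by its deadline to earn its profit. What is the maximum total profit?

Sort by profit descending; place each in the latest free slot ≤ its deadline.
By profit: A(d1,60), G(d2,59), D(d2,42), C(d2,24), E(d2,21), B(d1,16), F(d1,15)
A→slot 1; G→slot 2; D skipped; C skipped; E skipped; B skipped; F skipped.
Profit = 60 + 59 = 119

119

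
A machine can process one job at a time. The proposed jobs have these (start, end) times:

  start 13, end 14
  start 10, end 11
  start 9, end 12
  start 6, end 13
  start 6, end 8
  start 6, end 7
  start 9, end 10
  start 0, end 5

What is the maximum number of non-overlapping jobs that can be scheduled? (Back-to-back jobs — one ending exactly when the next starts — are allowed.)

Sorted by end: (0,5)  (6,7)  (6,8)  (9,10)  (10,11)  (9,12)  (6,13)  (13,14)
take (0,5); take (6,7); skip (6,8); take (9,10); take (10,11); take (13,14).
Selected 5 jobs.

5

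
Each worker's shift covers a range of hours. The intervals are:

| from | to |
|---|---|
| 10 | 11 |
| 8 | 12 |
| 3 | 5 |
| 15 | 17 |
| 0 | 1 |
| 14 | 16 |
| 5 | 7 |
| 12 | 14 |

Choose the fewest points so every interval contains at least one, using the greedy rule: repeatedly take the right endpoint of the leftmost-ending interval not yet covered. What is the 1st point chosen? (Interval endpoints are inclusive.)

1

By right end: [0,1]  [3,5]  [5,7]  [10,11]  [8,12]  [12,14]  [14,16]  [15,17]
[0,1] uncovered → point at 1; [3,5] uncovered → point at 5; [10,11] uncovered → point at 11; [12,14] uncovered → point at 14; [15,17] uncovered → point at 17.
Points: 1, 5, 11, 14, 17 (5 total).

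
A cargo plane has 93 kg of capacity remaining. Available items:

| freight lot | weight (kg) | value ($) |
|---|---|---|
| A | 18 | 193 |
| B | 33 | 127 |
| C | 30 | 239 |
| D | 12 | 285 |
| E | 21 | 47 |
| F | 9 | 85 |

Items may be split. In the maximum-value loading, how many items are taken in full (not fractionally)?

4

Order: D (285/12=23.75) > A (193/18=10.72) > F (85/9=9.44) > C (239/30=7.97) > B (127/33=3.85) > E (47/21=2.24)
Fill: take D (12 @ 285) → take A (18 @ 193) → take F (9 @ 85) → take C (30 @ 239) → take 24/33 of B → 92.36; 93/93 used.
4 item(s) taken whole; one partial (take 24/33 of B).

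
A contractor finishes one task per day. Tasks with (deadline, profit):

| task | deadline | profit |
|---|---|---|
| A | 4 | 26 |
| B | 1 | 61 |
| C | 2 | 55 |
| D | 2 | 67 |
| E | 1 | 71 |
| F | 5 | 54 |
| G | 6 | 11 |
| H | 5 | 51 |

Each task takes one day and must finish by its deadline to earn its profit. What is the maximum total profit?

Take jobs in profit order; each goes to the latest open slot no later than its deadline.
Profit order: E=71 D=67 B=61 C=55 F=54 H=51 A=26 G=11
Assign: E→slot 1, D→slot 2, B skipped, C skipped, F→slot 5, H→slot 4, A→slot 3, G→slot 6.
Slots: [1:E] [2:D] [3:A] [4:H] [5:F] [6:G]
Profit = 71 + 67 + 26 + 51 + 54 + 11 = 280

280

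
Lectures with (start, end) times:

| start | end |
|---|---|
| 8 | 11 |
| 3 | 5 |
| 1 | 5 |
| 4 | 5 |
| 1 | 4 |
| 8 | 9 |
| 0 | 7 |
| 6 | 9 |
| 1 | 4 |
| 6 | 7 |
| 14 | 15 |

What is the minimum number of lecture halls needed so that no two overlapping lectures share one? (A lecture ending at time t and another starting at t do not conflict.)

Count concurrent intervals with a sweep; the peak is the room count.
starts: [0, 1, 1, 1, 3, 4, 6, 6, 8, 8, 14]
ends:   [4, 4, 5, 5, 5, 7, 7, 9, 9, 11, 15]
s0→1 s1→2 s1→3 s1→4 s3→5  — peak 5.

5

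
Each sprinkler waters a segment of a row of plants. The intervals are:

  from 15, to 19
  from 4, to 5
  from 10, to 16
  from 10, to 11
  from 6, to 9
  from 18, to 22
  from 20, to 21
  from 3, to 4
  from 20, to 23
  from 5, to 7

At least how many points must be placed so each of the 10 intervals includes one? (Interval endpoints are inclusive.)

Sorted: [3,4] [4,5] [5,7] [6,9] [10,11] [10,16] [15,19] [20,21] [18,22] [20,23]
{[3,4],[4,5]} hit by 4; {[5,7],[6,9]} hit by 7; {[10,11],[10,16]} hit by 11; {[15,19]} hit by 19; {[20,21],[18,22],[20,23]} hit by 21.
Points: 4, 7, 11, 19, 21 (5 total).

5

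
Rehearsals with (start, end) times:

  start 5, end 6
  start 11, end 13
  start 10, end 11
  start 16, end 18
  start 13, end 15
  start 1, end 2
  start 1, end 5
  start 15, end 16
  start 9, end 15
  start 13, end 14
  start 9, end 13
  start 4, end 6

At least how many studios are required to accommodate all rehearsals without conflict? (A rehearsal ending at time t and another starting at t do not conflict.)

The answer is the maximum number of intervals overlapping at any instant.
Events (time:±→running): 1:+→1 1:+→2 2:-→1 4:+→2 5:-→1 5:+→2 6:-→1 6:-→0 9:+→1 9:+→2 10:+→3 … peak 3.

3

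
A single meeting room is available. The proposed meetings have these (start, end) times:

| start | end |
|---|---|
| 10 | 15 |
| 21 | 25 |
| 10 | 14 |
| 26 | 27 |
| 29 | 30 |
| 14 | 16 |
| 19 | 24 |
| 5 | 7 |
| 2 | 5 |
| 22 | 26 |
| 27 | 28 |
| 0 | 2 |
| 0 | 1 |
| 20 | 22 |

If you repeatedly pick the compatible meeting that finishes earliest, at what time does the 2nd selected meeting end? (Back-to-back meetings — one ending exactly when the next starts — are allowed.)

Order by finish time; keep every interval that doesn't clash with the previous kept one.
By end time: (0,1), (0,2), (2,5), (5,7), (10,14), (10,15), (14,16), (20,22), (19,24), (21,25), (22,26), (26,27), (27,28), (29,30).
Pick (0,1); next start ≥ 1 → (2,5); next start ≥ 5 → (5,7); next start ≥ 7 → (10,14); next start ≥ 14 → (14,16); next start ≥ 16 → (20,22); next start ≥ 22 → (22,26); next start ≥ 26 → (26,27); next start ≥ 27 → (27,28); next start ≥ 28 → (29,30).
Selected: (0,1) (2,5) (5,7) (10,14) (14,16) (20,22) (22,26) (26,27) (27,28) (29,30)

5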